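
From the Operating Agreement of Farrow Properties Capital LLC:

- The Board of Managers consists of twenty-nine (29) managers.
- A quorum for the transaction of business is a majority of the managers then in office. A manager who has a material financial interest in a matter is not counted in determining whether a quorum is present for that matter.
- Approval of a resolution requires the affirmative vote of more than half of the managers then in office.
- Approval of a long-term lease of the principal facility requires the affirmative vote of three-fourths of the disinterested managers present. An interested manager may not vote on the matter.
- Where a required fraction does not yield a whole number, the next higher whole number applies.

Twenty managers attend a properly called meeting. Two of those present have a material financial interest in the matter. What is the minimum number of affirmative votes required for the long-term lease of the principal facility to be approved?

14

The long-term lease of the principal facility requires three-fourths of the disinterested managers present (20 − 2 = 18).
3/4 of 18 = 13.50, rounded up to 14.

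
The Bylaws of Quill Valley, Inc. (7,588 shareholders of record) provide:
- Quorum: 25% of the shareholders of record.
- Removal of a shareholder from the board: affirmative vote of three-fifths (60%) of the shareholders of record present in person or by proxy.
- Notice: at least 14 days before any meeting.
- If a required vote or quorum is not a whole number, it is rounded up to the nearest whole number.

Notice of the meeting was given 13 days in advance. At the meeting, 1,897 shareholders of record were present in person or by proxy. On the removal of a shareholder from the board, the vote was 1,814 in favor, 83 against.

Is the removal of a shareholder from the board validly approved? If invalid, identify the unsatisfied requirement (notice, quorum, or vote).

Notice: 13 days given; 14 required. Not satisfied.
Quorum: 25% of 7,588 = 1,897; 1,897 present. Satisfied.
Vote: requires three-fifths of those present (1,897); 3/5 of 1897 = 1138.20, rounded up to 1139, so 1,139 needed; 1,814 in favor. Satisfied.

Invalid — notice requirement not satisfied.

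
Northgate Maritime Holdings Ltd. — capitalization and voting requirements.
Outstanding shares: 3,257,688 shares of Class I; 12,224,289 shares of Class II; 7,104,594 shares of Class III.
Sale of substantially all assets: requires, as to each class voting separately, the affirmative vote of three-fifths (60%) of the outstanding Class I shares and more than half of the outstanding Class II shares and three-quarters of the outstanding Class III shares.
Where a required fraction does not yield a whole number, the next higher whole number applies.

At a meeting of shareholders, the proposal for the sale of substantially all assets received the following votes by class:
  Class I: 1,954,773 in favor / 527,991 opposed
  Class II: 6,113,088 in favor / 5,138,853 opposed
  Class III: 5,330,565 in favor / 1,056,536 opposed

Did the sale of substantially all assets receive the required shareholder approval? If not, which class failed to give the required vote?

Approved — every class gave the required vote.

Class I: 3/5 of 3257688 = 1954612.80, rounded up to 1954613; 1,954,613 required, 1,954,773 in favor — approved.
Class II: a majority of 12224289 is 6112145; 6,112,145 required, 6,113,088 in favor — approved.
Class III: 3/4 of 7104594 = 5328445.50, rounded up to 5328446; 5,328,446 required, 5,330,565 in favor — approved.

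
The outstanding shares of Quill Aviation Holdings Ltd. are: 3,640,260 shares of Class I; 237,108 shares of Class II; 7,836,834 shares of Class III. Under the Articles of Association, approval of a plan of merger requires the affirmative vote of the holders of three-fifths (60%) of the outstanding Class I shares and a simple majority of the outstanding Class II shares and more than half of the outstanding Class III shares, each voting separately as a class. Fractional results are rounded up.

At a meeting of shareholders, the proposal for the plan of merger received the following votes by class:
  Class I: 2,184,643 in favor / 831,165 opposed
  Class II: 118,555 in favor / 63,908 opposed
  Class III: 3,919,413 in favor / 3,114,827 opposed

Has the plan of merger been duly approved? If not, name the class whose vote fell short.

Approved — every class gave the required vote.

Class I: 3/5 of 3640260 = 2184156; 2,184,156 required, 2,184,643 in favor — approved.
Class II: a majority of 237108 is 118555; 118,555 required, 118,555 in favor — approved.
Class III: a majority of 7836834 is 3918418; 3,918,418 required, 3,919,413 in favor — approved.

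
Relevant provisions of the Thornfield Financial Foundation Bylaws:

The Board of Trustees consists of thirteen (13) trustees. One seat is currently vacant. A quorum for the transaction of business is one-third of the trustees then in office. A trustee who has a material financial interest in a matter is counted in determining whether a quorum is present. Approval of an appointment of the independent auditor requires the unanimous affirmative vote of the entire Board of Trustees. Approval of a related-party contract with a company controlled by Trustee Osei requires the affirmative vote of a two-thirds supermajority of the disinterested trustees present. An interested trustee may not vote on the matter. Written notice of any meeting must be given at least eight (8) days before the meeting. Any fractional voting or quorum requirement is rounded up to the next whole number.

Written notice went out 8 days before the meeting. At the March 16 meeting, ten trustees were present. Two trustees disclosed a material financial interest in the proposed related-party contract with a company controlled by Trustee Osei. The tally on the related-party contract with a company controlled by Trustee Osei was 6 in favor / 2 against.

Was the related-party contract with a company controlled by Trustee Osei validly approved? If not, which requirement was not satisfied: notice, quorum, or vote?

Notice: 8 days given; 8 required (8 ≥ 8). Satisfied.
Quorum: 10 present (interested trustees count toward quorum); quorum is 4. Satisfied.
Vote: the related-party contract with a company controlled by Trustee Osei requires two-thirds of the disinterested trustees present (10 − 2 = 8). 2/3 of 8 = 5.33, rounded up to 6, so 6 affirmative votes are needed; 6 voted in favor. Satisfied.

Valid — all requirements satisfied.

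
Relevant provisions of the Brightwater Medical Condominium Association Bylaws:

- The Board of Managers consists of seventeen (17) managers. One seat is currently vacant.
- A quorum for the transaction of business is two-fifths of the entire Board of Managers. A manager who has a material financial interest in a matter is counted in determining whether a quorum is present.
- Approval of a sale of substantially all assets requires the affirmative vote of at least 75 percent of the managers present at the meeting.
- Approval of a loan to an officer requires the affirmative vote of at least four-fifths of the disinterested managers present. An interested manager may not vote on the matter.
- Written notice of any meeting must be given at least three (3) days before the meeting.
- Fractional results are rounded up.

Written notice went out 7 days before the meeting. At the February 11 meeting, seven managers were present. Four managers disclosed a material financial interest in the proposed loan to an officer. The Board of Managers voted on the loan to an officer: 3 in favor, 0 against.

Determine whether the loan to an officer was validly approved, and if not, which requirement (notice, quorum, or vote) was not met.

Notice: 7 days given; 3 required (7 ≥ 3). Satisfied.
Quorum: 7 present (interested managers count toward quorum); quorum is 7. Satisfied.
Vote: the loan to an officer requires four-fifths of the disinterested managers present (7 − 4 = 3). 4/5 of 3 = 2.40, rounded up to 3, so 3 affirmative votes are needed; 3 voted in favor. Satisfied.

Valid — all requirements satisfied.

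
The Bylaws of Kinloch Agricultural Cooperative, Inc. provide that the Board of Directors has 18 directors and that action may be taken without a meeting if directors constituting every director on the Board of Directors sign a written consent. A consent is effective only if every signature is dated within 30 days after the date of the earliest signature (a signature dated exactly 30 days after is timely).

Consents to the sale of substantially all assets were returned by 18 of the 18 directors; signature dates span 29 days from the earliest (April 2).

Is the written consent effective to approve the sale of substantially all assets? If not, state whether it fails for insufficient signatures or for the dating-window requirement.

Signatures required: every one of 18 — unanimous means all 18, so 18 needed; 18 signed. Sufficient.
Dating window: the latest signature is 29 days after the earliest; the limit is 30 days. Within the window.

Effective — both the signature and dating-window requirements are satisfied.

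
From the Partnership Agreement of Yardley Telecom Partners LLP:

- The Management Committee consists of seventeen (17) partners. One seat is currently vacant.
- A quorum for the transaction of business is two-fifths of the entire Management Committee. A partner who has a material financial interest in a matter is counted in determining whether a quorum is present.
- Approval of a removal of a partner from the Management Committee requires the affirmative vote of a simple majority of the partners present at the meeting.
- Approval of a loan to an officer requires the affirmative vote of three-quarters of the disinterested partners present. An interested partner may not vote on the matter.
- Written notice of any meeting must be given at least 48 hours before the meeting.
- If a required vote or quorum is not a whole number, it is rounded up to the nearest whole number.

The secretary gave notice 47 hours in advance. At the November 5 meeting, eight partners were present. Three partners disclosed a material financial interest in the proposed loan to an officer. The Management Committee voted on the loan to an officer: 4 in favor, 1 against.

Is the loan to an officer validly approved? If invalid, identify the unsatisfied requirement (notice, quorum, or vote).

Invalid — notice requirement not satisfied.

Notice: 47 hours given; 48 required (47 < 48). Not satisfied.
Quorum: 8 present (interested partners count toward quorum); quorum is 7. Satisfied.
Vote: the loan to an officer requires three-fourths of the disinterested partners present (8 − 3 = 5). 3/4 of 5 = 3.75, rounded up to 4, so 4 affirmative votes are needed; 4 voted in favor. Satisfied.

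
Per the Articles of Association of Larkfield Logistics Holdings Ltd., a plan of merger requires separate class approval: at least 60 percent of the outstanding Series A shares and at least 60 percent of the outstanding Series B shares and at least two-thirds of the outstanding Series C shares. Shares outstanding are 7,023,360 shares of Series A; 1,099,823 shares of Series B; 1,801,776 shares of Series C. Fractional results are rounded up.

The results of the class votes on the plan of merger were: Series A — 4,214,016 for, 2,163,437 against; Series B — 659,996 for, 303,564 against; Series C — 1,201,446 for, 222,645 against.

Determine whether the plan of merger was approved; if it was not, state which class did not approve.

Series A: 3/5 of 7023360 = 4214016; 4,214,016 required, 4,214,016 in favor — approved.
Series B: 3/5 of 1099823 = 659893.80, rounded up to 659894; 659,894 required, 659,996 in favor — approved.
Series C: 2/3 of 1801776 = 1201184; 1,201,184 required, 1,201,446 in favor — approved.

Approved — every class gave the required vote.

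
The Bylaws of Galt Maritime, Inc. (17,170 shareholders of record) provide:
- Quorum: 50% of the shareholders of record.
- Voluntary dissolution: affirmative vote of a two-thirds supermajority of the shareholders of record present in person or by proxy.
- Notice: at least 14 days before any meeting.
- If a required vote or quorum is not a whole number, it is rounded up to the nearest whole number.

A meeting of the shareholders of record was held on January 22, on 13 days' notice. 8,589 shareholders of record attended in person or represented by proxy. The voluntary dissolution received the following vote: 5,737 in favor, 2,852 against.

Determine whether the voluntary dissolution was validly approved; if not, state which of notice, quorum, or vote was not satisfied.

Notice: 13 days given; 14 required. Not satisfied.
Quorum: 50% of 17,170 = 8,585; 8,589 present. Satisfied.
Vote: requires two-thirds of those present (8,589); 2/3 of 8589 = 5726, so 5,726 needed; 5,737 in favor. Satisfied.

Invalid — notice requirement not satisfied.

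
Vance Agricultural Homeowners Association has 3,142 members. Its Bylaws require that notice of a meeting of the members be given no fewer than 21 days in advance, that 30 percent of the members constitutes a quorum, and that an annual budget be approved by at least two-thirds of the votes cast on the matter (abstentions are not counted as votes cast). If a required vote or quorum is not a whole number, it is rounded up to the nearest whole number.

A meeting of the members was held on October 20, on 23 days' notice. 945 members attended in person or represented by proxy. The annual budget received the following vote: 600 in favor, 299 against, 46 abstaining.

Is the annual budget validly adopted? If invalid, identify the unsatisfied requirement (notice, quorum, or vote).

Notice: 23 days given; 21 required. Satisfied.
Quorum: 30% of 3,142 = 942.60, rounded up to 943; 945 present. Satisfied.
Vote: requires two-thirds of the votes cast (945 − 46 abstaining = 899); 2/3 of 899 = 599.33, rounded up to 600, so 600 needed; 600 in favor. Satisfied.

Valid — all requirements satisfied.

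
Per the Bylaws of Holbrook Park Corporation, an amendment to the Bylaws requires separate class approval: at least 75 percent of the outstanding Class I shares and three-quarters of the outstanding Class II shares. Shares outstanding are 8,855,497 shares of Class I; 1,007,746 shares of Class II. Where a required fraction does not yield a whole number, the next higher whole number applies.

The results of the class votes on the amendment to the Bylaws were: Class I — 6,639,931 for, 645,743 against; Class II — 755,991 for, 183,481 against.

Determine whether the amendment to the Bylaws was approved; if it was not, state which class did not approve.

Not approved — the Class I shares did not give the required vote.

Class I: 3/4 of 8855497 = 6641622.75, rounded up to 6641623; 6,641,623 required, 6,639,931 in favor — not approved.
Class II: 3/4 of 1007746 = 755809.50, rounded up to 755810; 755,810 required, 755,991 in favor — approved.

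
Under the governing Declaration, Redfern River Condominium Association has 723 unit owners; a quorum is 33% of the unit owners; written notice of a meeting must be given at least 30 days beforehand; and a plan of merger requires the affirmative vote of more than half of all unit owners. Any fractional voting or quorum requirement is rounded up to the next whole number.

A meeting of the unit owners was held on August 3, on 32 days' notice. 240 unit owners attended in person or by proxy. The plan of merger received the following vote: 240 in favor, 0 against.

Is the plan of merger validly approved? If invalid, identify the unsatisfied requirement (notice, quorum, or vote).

Notice: 32 days given; 30 required. Satisfied.
Quorum: 33% of 723 = 238.59, rounded up to 239; 240 present. Satisfied.
Vote: requires a majority of all unit owners (723); a majority of 723 is 362, so 362 needed; 240 in favor. Not satisfied.

Invalid — vote requirement not satisfied.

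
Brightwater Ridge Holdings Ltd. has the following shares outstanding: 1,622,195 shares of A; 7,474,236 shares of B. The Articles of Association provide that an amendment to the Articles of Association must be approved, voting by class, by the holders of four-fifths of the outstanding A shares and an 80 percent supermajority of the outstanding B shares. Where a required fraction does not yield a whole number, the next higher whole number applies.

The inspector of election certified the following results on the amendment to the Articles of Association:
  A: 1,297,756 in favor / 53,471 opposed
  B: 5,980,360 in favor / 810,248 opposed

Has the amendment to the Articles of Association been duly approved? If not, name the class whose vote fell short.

Approved — every class gave the required vote.

A: 4/5 of 1622195 = 1297756; 1,297,756 required, 1,297,756 in favor — approved.
B: 4/5 of 7474236 = 5979388.80, rounded up to 5979389; 5,979,389 required, 5,980,360 in favor — approved.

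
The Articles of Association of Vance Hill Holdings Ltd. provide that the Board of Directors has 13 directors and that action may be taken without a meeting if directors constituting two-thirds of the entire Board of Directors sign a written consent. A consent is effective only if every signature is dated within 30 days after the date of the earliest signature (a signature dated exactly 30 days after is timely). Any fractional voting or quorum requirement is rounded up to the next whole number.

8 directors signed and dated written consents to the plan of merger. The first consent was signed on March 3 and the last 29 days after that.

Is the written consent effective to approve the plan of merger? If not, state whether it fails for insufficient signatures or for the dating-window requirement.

Signatures required: two-thirds of 13 — 2/3 of 13 = 8.67, rounded up to 9, so 9 needed; 8 signed. Insufficient.
Dating window: the latest signature is 29 days after the earliest; the limit is 30 days. Within the window.

Not effective — insufficient signatures.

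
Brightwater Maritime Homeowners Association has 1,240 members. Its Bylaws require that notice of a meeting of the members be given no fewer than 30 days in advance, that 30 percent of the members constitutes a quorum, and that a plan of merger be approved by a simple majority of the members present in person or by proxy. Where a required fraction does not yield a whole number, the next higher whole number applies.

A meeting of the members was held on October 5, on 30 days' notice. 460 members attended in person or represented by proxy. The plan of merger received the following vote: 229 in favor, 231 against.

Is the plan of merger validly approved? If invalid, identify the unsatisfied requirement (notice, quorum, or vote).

Notice: 30 days given; 30 required. Satisfied.
Quorum: 30% of 1,240 = 372; 460 present. Satisfied.
Vote: requires a majority of those present (460); a majority of 460 is 231, so 231 needed; 229 in favor. Not satisfied.

Invalid — vote requirement not satisfied.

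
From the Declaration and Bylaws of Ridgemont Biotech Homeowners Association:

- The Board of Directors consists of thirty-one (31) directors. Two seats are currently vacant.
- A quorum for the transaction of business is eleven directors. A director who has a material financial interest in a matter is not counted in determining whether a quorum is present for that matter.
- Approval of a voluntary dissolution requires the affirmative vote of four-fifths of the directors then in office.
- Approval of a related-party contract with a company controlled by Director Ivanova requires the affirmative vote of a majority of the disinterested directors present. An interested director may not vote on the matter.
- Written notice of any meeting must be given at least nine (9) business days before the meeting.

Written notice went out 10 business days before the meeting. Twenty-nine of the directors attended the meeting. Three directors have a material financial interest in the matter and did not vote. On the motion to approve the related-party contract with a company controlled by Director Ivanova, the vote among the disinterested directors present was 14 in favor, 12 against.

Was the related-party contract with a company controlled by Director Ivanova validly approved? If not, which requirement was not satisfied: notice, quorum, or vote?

Notice: 10 business days given; 9 required (10 ≥ 9). Satisfied.
Quorum: 29 present, but the 3 interested directors do not count, leaving 26. Quorum is 11. Satisfied.
Vote: the related-party contract with a company controlled by Director Ivanova requires a majority of the disinterested directors present (29 − 3 = 26). A majority of 26 is 14, so 14 affirmative votes are needed; 14 voted in favor. Satisfied.

Valid — all requirements satisfied.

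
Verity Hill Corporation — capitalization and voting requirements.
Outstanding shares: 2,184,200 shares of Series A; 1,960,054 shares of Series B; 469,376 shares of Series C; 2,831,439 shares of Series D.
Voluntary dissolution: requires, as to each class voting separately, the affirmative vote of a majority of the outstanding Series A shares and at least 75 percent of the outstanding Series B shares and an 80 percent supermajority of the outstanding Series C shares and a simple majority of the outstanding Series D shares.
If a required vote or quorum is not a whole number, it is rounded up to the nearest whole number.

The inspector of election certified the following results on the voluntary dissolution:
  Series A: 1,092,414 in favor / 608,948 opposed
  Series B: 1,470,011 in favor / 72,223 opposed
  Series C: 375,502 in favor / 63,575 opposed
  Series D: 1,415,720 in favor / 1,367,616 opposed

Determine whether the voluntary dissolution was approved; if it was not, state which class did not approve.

Series A: a majority of 2184200 is 1092101; 1,092,101 required, 1,092,414 in favor — approved.
Series B: 3/4 of 1960054 = 1470040.50, rounded up to 1470041; 1,470,041 required, 1,470,011 in favor — not approved.
Series C: 4/5 of 469376 = 375500.80, rounded up to 375501; 375,501 required, 375,502 in favor — approved.
Series D: a majority of 2831439 is 1415720; 1,415,720 required, 1,415,720 in favor — approved.

Not approved — the Series B shares did not give the required vote.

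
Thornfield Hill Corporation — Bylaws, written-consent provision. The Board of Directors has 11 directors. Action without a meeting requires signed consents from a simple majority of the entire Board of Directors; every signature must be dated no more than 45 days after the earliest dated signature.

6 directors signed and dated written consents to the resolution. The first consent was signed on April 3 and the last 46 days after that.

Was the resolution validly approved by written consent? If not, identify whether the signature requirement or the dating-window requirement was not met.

Signatures required: a simple majority of 11 — a majority of 11 is 6, so 6 needed; 6 signed. Sufficient.
Dating window: the latest signature is 46 days after the earliest; the limit is 45 days. Outside the window.

Not effective — dating-window requirement not satisfied.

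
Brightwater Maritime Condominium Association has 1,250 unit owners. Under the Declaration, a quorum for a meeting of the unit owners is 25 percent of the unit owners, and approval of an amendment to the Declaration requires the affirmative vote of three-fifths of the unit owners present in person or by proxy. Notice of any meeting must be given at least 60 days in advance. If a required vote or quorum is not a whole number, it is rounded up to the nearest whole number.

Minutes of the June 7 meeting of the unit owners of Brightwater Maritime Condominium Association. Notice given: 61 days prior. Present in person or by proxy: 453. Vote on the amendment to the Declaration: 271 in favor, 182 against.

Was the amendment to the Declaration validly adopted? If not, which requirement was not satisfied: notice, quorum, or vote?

Notice: 61 days given; 60 required. Satisfied.
Quorum: 25% of 1,250 = 312.50, rounded up to 313; 453 present. Satisfied.
Vote: requires three-fifths of those present (453); 3/5 of 453 = 271.80, rounded up to 272, so 272 needed; 271 in favor. Not satisfied.

Invalid — vote requirement not satisfied.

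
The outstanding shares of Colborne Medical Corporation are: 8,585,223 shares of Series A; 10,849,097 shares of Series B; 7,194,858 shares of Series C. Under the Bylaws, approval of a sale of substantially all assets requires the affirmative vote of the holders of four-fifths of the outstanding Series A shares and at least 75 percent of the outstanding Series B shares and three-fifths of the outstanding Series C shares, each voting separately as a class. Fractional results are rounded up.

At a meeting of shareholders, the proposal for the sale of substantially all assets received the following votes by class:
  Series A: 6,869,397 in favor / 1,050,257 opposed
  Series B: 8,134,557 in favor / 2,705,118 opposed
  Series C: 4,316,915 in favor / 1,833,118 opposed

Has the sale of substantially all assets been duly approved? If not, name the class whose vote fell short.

Series A: 4/5 of 8585223 = 6868178.40, rounded up to 6868179; 6,868,179 required, 6,869,397 in favor — approved.
Series B: 3/4 of 10849097 = 8136822.75, rounded up to 8136823; 8,136,823 required, 8,134,557 in favor — not approved.
Series C: 3/5 of 7194858 = 4316914.80, rounded up to 4316915; 4,316,915 required, 4,316,915 in favor — approved.

Not approved — the Series B shares did not give the required vote.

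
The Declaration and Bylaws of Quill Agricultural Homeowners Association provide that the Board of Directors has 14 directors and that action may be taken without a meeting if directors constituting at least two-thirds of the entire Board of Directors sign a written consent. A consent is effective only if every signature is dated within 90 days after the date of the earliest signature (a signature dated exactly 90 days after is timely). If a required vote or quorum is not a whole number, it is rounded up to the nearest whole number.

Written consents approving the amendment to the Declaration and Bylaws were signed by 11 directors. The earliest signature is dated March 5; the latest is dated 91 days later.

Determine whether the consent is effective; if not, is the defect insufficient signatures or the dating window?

Not effective — dating-window requirement not satisfied.

Signatures required: at least two-thirds of 14 — 2/3 of 14 = 9.33, rounded up to 10, so 10 needed; 11 signed. Sufficient.
Dating window: the latest signature is 91 days after the earliest; the limit is 90 days. Outside the window.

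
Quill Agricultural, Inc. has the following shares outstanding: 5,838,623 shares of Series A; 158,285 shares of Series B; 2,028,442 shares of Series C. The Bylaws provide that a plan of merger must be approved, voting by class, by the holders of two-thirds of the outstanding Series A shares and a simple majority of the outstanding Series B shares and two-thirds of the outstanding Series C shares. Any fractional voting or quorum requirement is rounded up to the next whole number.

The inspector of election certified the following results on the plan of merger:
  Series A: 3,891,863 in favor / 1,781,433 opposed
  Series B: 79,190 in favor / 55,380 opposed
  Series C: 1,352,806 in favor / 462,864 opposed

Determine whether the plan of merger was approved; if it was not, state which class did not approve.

Not approved — the Series A shares did not give the required vote.

Series A: 2/3 of 5838623 = 3892415.33, rounded up to 3892416; 3,892,416 required, 3,891,863 in favor — not approved.
Series B: a majority of 158285 is 79143; 79,143 required, 79,190 in favor — approved.
Series C: 2/3 of 2028442 = 1352294.67, rounded up to 1352295; 1,352,295 required, 1,352,806 in favor — approved.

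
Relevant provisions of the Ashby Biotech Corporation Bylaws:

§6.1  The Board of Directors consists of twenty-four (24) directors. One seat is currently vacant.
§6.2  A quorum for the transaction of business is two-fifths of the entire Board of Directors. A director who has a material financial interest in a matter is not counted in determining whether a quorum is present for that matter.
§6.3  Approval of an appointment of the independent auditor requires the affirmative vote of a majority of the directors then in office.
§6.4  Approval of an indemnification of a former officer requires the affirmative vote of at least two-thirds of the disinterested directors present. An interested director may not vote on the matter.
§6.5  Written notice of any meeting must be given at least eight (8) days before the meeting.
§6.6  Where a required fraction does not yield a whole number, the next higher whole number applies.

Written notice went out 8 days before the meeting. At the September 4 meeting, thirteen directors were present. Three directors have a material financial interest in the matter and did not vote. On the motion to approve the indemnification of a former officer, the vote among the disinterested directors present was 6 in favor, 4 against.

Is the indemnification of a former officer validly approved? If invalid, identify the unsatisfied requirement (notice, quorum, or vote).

Invalid — vote requirement not satisfied.

Notice: 8 days given; 8 required (8 ≥ 8). Satisfied.
Quorum: 13 present, but the 3 interested directors do not count, leaving 10. Quorum is 10. Satisfied.
Vote: the indemnification of a former officer requires two-thirds of the disinterested directors present (13 − 3 = 10). 2/3 of 10 = 6.67, rounded up to 7, so 7 affirmative votes are needed; 6 voted in favor. Not satisfied.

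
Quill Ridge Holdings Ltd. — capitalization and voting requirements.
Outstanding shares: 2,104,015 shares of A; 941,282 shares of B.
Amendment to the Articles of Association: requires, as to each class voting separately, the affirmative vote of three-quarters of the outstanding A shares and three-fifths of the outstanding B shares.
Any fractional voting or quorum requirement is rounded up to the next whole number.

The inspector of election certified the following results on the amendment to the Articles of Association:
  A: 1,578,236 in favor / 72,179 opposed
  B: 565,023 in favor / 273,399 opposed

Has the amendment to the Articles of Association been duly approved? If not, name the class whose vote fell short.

A: 3/4 of 2104015 = 1578011.25, rounded up to 1578012; 1,578,012 required, 1,578,236 in favor — approved.
B: 3/5 of 941282 = 564769.20, rounded up to 564770; 564,770 required, 565,023 in favor — approved.

Approved — every class gave the required vote.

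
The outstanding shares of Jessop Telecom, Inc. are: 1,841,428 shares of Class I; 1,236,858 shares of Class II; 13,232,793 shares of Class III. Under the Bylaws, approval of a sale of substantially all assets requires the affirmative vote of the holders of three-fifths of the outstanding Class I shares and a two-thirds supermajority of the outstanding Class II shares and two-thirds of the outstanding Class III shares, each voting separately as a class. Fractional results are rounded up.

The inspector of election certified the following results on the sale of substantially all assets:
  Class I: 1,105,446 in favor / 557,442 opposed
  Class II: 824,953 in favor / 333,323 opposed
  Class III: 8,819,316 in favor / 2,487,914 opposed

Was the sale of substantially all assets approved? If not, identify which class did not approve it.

Class I: 3/5 of 1841428 = 1104856.80, rounded up to 1104857; 1,104,857 required, 1,105,446 in favor — approved.
Class II: 2/3 of 1236858 = 824572; 824,572 required, 824,953 in favor — approved.
Class III: 2/3 of 13232793 = 8821862; 8,821,862 required, 8,819,316 in favor — not approved.

Not approved — the Class III shares did not give the required vote.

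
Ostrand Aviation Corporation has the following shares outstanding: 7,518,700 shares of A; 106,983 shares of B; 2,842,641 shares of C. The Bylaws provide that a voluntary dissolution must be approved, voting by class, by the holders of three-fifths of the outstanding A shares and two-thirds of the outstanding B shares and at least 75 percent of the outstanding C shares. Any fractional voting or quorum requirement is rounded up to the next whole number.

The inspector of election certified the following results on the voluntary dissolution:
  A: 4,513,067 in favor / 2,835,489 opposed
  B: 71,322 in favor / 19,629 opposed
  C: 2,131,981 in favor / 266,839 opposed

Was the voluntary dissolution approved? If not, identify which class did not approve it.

Approved — every class gave the required vote.

A: 3/5 of 7518700 = 4511220; 4,511,220 required, 4,513,067 in favor — approved.
B: 2/3 of 106983 = 71322; 71,322 required, 71,322 in favor — approved.
C: 3/4 of 2842641 = 2131980.75, rounded up to 2131981; 2,131,981 required, 2,131,981 in favor — approved.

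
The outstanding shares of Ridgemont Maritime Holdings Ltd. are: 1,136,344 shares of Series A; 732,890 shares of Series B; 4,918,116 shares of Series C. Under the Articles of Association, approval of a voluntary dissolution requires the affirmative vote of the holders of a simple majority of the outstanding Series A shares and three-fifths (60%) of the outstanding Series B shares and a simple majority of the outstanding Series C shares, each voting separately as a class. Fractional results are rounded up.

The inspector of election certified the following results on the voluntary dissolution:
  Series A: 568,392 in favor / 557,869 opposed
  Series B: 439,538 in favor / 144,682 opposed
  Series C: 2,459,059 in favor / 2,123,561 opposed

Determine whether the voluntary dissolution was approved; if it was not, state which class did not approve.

Not approved — the Series B shares did not give the required vote.

Series A: a majority of 1136344 is 568173; 568,173 required, 568,392 in favor — approved.
Series B: 3/5 of 732890 = 439734; 439,734 required, 439,538 in favor — not approved.
Series C: a majority of 4918116 is 2459059; 2,459,059 required, 2,459,059 in favor — approved.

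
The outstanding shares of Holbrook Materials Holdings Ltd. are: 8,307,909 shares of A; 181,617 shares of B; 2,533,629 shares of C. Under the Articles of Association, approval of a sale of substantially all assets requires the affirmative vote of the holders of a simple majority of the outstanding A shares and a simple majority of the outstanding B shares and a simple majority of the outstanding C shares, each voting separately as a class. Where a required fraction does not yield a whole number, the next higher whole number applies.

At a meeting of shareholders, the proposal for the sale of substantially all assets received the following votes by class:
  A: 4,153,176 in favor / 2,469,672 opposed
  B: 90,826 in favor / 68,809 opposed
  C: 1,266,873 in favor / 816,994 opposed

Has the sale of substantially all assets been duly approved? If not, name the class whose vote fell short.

Not approved — the A shares did not give the required vote.

A: a majority of 8307909 is 4153955; 4,153,955 required, 4,153,176 in favor — not approved.
B: a majority of 181617 is 90809; 90,809 required, 90,826 in favor — approved.
C: a majority of 2533629 is 1266815; 1,266,815 required, 1,266,873 in favor — approved.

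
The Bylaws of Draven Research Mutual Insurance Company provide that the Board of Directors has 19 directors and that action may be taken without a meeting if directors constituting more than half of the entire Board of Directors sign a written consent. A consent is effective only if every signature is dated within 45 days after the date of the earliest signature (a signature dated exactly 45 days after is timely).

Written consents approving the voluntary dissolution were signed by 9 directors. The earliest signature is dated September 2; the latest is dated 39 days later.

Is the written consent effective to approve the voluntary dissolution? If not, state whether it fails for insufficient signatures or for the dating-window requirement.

Not effective — insufficient signatures.

Signatures required: more than half of 19 — a majority of 19 is 10, so 10 needed; 9 signed. Insufficient.
Dating window: the latest signature is 39 days after the earliest; the limit is 45 days. Within the window.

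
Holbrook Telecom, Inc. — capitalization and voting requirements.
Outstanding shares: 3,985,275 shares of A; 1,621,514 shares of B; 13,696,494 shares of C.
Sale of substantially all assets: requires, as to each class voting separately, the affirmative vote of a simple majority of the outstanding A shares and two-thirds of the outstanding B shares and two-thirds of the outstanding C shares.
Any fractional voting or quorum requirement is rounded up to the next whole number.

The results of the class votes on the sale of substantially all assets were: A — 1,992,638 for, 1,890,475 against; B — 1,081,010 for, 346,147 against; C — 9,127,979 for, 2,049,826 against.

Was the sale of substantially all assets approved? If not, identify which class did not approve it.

A: a majority of 3985275 is 1992638; 1,992,638 required, 1,992,638 in favor — approved.
B: 2/3 of 1621514 = 1081009.33, rounded up to 1081010; 1,081,010 required, 1,081,010 in favor — approved.
C: 2/3 of 13696494 = 9130996; 9,130,996 required, 9,127,979 in favor — not approved.

Not approved — the C shares did not give the required vote.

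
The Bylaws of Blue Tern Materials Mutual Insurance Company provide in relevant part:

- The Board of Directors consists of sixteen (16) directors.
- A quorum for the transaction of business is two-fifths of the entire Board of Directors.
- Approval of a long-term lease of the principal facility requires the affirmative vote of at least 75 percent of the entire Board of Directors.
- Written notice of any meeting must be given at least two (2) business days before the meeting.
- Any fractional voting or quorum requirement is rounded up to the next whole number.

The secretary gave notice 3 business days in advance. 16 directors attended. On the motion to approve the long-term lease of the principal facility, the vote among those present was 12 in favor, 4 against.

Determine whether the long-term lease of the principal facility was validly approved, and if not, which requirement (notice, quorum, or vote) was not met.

Notice: 3 business days given; 2 required (3 ≥ 2). Satisfied.
Quorum: 16 present; quorum is 7. Satisfied.
Vote: the long-term lease of the principal facility requires three-fourths of the entire Board of Directors (16). 3/4 of 16 = 12, so 12 affirmative votes are needed; 12 voted in favor. Satisfied.

Valid — all requirements satisfied.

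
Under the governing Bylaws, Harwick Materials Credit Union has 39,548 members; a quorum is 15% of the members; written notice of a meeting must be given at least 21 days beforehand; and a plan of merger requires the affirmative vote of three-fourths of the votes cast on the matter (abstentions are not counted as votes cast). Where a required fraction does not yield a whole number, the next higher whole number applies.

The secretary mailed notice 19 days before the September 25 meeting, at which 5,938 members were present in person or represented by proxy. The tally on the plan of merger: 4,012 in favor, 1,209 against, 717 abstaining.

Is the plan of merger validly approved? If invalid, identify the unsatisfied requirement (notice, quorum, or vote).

Notice: 19 days given; 21 required. Not satisfied.
Quorum: 15% of 39,548 = 5,932.20, rounded up to 5,933; 5,938 present. Satisfied.
Vote: requires three-fourths of the votes cast (5,938 − 717 abstaining = 5,221); 3/4 of 5221 = 3915.75, rounded up to 3916, so 3,916 needed; 4,012 in favor. Satisfied.

Invalid — notice requirement not satisfied.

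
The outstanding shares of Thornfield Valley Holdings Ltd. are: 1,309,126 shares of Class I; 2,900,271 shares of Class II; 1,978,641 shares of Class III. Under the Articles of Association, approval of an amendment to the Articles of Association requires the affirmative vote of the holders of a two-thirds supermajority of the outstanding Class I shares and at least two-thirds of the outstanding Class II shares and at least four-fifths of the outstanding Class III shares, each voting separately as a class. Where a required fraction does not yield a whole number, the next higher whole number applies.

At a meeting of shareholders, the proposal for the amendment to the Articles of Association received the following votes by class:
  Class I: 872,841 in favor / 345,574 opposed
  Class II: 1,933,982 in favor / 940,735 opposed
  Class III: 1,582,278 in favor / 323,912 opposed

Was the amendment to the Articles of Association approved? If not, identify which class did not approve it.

Class I: 2/3 of 1309126 = 872750.67, rounded up to 872751; 872,751 required, 872,841 in favor — approved.
Class II: 2/3 of 2900271 = 1933514; 1,933,514 required, 1,933,982 in favor — approved.
Class III: 4/5 of 1978641 = 1582912.80, rounded up to 1582913; 1,582,913 required, 1,582,278 in favor — not approved.

Not approved — the Class III shares did not give the required vote.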